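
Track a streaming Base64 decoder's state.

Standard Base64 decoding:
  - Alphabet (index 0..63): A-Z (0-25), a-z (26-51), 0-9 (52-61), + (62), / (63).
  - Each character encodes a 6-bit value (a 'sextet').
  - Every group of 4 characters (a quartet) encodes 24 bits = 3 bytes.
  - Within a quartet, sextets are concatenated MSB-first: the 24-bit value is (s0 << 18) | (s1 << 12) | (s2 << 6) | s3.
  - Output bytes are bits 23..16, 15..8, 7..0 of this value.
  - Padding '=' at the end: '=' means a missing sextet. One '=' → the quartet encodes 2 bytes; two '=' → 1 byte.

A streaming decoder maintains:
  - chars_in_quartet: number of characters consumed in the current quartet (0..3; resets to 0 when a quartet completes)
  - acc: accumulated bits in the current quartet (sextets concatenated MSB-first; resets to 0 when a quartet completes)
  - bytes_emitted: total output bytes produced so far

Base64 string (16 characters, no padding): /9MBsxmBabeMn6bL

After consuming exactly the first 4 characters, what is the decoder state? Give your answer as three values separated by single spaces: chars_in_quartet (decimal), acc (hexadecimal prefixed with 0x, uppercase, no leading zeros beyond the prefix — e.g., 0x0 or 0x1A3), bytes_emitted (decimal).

Answer: 0 0x0 3

Derivation:
After char 0 ('/'=63): chars_in_quartet=1 acc=0x3F bytes_emitted=0
After char 1 ('9'=61): chars_in_quartet=2 acc=0xFFD bytes_emitted=0
After char 2 ('M'=12): chars_in_quartet=3 acc=0x3FF4C bytes_emitted=0
After char 3 ('B'=1): chars_in_quartet=4 acc=0xFFD301 -> emit FF D3 01, reset; bytes_emitted=3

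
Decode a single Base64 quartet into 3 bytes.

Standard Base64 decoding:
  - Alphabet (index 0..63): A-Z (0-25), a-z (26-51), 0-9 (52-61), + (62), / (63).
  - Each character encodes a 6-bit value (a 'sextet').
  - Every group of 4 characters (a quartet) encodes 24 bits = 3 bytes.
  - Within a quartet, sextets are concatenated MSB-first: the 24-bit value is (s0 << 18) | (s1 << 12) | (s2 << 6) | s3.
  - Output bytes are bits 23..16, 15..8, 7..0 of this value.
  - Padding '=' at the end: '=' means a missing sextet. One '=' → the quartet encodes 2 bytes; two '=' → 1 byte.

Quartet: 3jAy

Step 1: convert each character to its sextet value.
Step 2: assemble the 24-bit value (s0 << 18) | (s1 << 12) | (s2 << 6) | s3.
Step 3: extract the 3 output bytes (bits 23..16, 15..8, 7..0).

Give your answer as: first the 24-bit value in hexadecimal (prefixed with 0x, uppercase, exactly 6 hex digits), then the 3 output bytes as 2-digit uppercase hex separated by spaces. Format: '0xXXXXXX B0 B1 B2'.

Answer: 0xDE3032 DE 30 32

Derivation:
Sextets: 3=55, j=35, A=0, y=50
24-bit: (55<<18) | (35<<12) | (0<<6) | 50
      = 0xDC0000 | 0x023000 | 0x000000 | 0x000032
      = 0xDE3032
Bytes: (v>>16)&0xFF=DE, (v>>8)&0xFF=30, v&0xFF=32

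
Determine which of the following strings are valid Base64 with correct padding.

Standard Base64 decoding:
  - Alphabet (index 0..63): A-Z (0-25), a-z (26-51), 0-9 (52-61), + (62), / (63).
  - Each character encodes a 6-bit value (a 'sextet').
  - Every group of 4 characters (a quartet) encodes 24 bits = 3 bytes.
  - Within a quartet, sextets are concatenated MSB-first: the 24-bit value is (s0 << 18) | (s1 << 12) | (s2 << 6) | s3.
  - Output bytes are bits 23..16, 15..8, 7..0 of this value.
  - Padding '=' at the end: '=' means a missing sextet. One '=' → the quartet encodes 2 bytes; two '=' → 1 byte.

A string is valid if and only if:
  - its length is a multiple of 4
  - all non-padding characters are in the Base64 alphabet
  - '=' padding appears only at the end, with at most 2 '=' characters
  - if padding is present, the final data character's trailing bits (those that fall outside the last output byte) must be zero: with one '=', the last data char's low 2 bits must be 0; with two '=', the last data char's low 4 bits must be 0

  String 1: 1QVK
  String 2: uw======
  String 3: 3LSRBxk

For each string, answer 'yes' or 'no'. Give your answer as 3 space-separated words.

Answer: yes no no

Derivation:
String 1: '1QVK' → valid
String 2: 'uw======' → invalid (6 pad chars (max 2))
String 3: '3LSRBxk' → invalid (len=7 not mult of 4)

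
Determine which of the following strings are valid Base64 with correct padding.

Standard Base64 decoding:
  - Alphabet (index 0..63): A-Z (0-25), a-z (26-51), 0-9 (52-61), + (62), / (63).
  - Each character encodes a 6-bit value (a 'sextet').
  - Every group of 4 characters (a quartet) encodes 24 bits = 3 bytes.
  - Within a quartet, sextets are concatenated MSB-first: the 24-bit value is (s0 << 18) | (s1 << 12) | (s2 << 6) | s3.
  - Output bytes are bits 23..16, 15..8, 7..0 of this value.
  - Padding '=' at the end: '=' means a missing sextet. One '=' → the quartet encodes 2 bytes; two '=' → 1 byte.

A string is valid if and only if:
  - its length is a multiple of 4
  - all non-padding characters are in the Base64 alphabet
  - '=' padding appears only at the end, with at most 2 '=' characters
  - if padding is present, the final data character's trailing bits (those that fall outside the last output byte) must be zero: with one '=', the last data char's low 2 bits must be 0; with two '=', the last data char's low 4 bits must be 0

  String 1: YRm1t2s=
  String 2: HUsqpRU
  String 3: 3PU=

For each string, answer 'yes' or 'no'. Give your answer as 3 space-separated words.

String 1: 'YRm1t2s=' → valid
String 2: 'HUsqpRU' → invalid (len=7 not mult of 4)
String 3: '3PU=' → valid

Answer: yes no yes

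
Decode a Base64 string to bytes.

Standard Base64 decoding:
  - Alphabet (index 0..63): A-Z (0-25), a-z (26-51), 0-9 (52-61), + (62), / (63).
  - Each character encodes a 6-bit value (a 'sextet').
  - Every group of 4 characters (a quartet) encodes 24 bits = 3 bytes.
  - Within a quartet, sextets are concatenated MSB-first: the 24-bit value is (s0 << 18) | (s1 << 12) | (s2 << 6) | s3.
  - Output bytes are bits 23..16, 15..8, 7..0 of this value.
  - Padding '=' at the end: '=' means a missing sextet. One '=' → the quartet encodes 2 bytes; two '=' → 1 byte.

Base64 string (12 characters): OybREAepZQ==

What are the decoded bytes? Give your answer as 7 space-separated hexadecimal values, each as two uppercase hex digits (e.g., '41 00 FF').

After char 0 ('O'=14): chars_in_quartet=1 acc=0xE bytes_emitted=0
After char 1 ('y'=50): chars_in_quartet=2 acc=0x3B2 bytes_emitted=0
After char 2 ('b'=27): chars_in_quartet=3 acc=0xEC9B bytes_emitted=0
After char 3 ('R'=17): chars_in_quartet=4 acc=0x3B26D1 -> emit 3B 26 D1, reset; bytes_emitted=3
After char 4 ('E'=4): chars_in_quartet=1 acc=0x4 bytes_emitted=3
After char 5 ('A'=0): chars_in_quartet=2 acc=0x100 bytes_emitted=3
After char 6 ('e'=30): chars_in_quartet=3 acc=0x401E bytes_emitted=3
After char 7 ('p'=41): chars_in_quartet=4 acc=0x1007A9 -> emit 10 07 A9, reset; bytes_emitted=6
After char 8 ('Z'=25): chars_in_quartet=1 acc=0x19 bytes_emitted=6
After char 9 ('Q'=16): chars_in_quartet=2 acc=0x650 bytes_emitted=6
Padding '==': partial quartet acc=0x650 -> emit 65; bytes_emitted=7

Answer: 3B 26 D1 10 07 A9 65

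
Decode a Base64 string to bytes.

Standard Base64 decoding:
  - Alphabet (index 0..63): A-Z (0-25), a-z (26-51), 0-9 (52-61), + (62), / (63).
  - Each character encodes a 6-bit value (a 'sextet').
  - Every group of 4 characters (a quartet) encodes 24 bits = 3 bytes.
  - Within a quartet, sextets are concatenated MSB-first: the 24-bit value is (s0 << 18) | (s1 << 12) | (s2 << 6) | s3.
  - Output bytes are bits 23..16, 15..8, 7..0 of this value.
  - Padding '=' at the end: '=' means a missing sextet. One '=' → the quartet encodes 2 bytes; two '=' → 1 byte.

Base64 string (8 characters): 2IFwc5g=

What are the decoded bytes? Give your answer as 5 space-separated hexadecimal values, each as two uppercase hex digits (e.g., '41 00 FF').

Answer: D8 81 70 73 98

Derivation:
After char 0 ('2'=54): chars_in_quartet=1 acc=0x36 bytes_emitted=0
After char 1 ('I'=8): chars_in_quartet=2 acc=0xD88 bytes_emitted=0
After char 2 ('F'=5): chars_in_quartet=3 acc=0x36205 bytes_emitted=0
After char 3 ('w'=48): chars_in_quartet=4 acc=0xD88170 -> emit D8 81 70, reset; bytes_emitted=3
After char 4 ('c'=28): chars_in_quartet=1 acc=0x1C bytes_emitted=3
After char 5 ('5'=57): chars_in_quartet=2 acc=0x739 bytes_emitted=3
After char 6 ('g'=32): chars_in_quartet=3 acc=0x1CE60 bytes_emitted=3
Padding '=': partial quartet acc=0x1CE60 -> emit 73 98; bytes_emitted=5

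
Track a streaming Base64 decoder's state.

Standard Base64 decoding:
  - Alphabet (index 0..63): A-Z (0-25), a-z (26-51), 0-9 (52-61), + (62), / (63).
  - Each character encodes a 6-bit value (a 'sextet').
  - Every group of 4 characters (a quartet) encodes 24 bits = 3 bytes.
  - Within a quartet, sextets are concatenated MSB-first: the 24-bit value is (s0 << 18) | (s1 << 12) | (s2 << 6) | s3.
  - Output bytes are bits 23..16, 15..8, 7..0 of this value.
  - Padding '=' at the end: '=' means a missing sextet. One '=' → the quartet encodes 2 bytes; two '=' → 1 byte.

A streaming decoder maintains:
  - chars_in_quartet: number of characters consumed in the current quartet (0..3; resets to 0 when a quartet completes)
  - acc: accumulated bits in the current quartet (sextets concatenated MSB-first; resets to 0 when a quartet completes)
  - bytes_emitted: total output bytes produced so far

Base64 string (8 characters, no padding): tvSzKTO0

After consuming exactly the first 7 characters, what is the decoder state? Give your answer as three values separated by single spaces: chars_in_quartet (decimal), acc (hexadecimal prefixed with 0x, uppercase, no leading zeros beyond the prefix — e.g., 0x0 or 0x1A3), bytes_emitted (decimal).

After char 0 ('t'=45): chars_in_quartet=1 acc=0x2D bytes_emitted=0
After char 1 ('v'=47): chars_in_quartet=2 acc=0xB6F bytes_emitted=0
After char 2 ('S'=18): chars_in_quartet=3 acc=0x2DBD2 bytes_emitted=0
After char 3 ('z'=51): chars_in_quartet=4 acc=0xB6F4B3 -> emit B6 F4 B3, reset; bytes_emitted=3
After char 4 ('K'=10): chars_in_quartet=1 acc=0xA bytes_emitted=3
After char 5 ('T'=19): chars_in_quartet=2 acc=0x293 bytes_emitted=3
After char 6 ('O'=14): chars_in_quartet=3 acc=0xA4CE bytes_emitted=3

Answer: 3 0xA4CE 3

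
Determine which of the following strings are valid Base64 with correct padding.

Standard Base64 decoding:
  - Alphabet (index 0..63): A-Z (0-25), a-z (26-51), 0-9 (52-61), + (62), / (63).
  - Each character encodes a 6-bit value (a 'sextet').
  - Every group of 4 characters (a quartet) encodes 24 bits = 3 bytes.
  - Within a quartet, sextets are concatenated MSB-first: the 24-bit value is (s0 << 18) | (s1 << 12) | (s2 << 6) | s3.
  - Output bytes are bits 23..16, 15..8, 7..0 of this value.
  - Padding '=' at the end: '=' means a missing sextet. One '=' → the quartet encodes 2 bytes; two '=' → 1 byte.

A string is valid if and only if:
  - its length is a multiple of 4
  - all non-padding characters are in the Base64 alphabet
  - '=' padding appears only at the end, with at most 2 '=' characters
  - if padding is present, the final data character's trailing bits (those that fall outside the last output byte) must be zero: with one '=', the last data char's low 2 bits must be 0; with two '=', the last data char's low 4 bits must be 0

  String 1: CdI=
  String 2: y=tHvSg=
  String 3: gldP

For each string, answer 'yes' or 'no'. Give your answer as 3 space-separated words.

String 1: 'CdI=' → valid
String 2: 'y=tHvSg=' → invalid (bad char(s): ['=']; '=' in middle)
String 3: 'gldP' → valid

Answer: yes no yes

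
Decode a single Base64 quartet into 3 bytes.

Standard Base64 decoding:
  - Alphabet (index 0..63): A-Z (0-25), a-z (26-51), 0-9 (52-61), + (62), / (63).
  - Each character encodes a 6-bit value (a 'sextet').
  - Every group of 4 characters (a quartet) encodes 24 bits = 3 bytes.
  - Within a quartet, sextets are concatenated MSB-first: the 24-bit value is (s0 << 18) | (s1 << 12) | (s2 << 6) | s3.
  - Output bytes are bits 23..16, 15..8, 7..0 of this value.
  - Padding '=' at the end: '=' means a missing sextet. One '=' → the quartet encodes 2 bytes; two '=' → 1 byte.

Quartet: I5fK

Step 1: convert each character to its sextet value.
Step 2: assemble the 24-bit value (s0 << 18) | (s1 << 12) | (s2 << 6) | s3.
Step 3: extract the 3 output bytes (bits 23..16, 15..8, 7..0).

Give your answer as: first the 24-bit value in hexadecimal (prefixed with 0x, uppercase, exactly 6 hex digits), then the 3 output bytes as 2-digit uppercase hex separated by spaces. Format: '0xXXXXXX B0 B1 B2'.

Sextets: I=8, 5=57, f=31, K=10
24-bit: (8<<18) | (57<<12) | (31<<6) | 10
      = 0x200000 | 0x039000 | 0x0007C0 | 0x00000A
      = 0x2397CA
Bytes: (v>>16)&0xFF=23, (v>>8)&0xFF=97, v&0xFF=CA

Answer: 0x2397CA 23 97 CA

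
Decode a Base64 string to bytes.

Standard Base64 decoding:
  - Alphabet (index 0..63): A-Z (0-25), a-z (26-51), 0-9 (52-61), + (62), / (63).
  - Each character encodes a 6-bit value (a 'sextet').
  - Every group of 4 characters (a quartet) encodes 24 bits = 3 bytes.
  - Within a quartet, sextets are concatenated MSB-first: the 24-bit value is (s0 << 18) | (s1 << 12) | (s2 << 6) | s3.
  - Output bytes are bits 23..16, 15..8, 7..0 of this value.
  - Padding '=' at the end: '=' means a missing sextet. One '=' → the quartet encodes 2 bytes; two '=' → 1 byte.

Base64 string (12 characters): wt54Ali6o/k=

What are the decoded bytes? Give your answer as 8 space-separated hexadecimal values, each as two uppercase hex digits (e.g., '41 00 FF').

After char 0 ('w'=48): chars_in_quartet=1 acc=0x30 bytes_emitted=0
After char 1 ('t'=45): chars_in_quartet=2 acc=0xC2D bytes_emitted=0
After char 2 ('5'=57): chars_in_quartet=3 acc=0x30B79 bytes_emitted=0
After char 3 ('4'=56): chars_in_quartet=4 acc=0xC2DE78 -> emit C2 DE 78, reset; bytes_emitted=3
After char 4 ('A'=0): chars_in_quartet=1 acc=0x0 bytes_emitted=3
After char 5 ('l'=37): chars_in_quartet=2 acc=0x25 bytes_emitted=3
After char 6 ('i'=34): chars_in_quartet=3 acc=0x962 bytes_emitted=3
After char 7 ('6'=58): chars_in_quartet=4 acc=0x258BA -> emit 02 58 BA, reset; bytes_emitted=6
After char 8 ('o'=40): chars_in_quartet=1 acc=0x28 bytes_emitted=6
After char 9 ('/'=63): chars_in_quartet=2 acc=0xA3F bytes_emitted=6
After char 10 ('k'=36): chars_in_quartet=3 acc=0x28FE4 bytes_emitted=6
Padding '=': partial quartet acc=0x28FE4 -> emit A3 F9; bytes_emitted=8

Answer: C2 DE 78 02 58 BA A3 F9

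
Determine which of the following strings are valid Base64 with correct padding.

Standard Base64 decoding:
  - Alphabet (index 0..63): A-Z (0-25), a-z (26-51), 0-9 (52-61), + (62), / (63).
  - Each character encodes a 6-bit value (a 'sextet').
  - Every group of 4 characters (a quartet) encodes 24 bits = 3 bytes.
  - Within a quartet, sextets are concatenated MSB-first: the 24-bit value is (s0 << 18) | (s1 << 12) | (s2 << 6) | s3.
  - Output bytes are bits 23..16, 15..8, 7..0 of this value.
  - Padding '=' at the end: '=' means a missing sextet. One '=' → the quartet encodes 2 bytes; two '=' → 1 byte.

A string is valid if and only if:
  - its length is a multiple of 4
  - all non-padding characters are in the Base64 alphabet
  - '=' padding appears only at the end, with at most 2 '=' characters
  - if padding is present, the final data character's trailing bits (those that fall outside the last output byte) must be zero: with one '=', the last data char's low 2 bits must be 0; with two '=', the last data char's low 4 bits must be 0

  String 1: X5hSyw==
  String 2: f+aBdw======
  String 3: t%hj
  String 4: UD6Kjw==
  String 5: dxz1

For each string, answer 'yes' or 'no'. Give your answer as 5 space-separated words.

Answer: yes no no yes yes

Derivation:
String 1: 'X5hSyw==' → valid
String 2: 'f+aBdw======' → invalid (6 pad chars (max 2))
String 3: 't%hj' → invalid (bad char(s): ['%'])
String 4: 'UD6Kjw==' → valid
String 5: 'dxz1' → valid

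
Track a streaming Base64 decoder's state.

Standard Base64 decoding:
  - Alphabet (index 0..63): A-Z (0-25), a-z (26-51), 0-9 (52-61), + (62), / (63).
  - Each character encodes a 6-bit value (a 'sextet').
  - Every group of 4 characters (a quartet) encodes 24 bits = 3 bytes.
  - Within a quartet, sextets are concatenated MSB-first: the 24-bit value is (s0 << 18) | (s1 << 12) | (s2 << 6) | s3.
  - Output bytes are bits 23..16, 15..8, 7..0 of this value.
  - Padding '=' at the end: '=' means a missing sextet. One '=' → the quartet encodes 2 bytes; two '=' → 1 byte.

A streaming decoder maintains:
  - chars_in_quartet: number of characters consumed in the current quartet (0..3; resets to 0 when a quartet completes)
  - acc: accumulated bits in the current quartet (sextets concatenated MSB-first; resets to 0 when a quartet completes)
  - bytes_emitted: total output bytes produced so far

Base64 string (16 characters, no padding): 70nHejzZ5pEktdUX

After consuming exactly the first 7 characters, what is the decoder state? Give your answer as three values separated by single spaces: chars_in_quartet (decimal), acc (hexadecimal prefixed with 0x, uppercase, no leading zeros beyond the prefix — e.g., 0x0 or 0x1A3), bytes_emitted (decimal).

Answer: 3 0x1E8F3 3

Derivation:
After char 0 ('7'=59): chars_in_quartet=1 acc=0x3B bytes_emitted=0
After char 1 ('0'=52): chars_in_quartet=2 acc=0xEF4 bytes_emitted=0
After char 2 ('n'=39): chars_in_quartet=3 acc=0x3BD27 bytes_emitted=0
After char 3 ('H'=7): chars_in_quartet=4 acc=0xEF49C7 -> emit EF 49 C7, reset; bytes_emitted=3
After char 4 ('e'=30): chars_in_quartet=1 acc=0x1E bytes_emitted=3
After char 5 ('j'=35): chars_in_quartet=2 acc=0x7A3 bytes_emitted=3
After char 6 ('z'=51): chars_in_quartet=3 acc=0x1E8F3 bytes_emitted=3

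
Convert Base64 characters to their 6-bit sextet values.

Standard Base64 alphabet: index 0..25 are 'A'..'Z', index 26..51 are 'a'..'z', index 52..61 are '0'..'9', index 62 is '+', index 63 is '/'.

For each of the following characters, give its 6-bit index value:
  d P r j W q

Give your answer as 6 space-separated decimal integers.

'd': a..z range, 26 + ord('d') − ord('a') = 29
'P': A..Z range, ord('P') − ord('A') = 15
'r': a..z range, 26 + ord('r') − ord('a') = 43
'j': a..z range, 26 + ord('j') − ord('a') = 35
'W': A..Z range, ord('W') − ord('A') = 22
'q': a..z range, 26 + ord('q') − ord('a') = 42

Answer: 29 15 43 35 22 42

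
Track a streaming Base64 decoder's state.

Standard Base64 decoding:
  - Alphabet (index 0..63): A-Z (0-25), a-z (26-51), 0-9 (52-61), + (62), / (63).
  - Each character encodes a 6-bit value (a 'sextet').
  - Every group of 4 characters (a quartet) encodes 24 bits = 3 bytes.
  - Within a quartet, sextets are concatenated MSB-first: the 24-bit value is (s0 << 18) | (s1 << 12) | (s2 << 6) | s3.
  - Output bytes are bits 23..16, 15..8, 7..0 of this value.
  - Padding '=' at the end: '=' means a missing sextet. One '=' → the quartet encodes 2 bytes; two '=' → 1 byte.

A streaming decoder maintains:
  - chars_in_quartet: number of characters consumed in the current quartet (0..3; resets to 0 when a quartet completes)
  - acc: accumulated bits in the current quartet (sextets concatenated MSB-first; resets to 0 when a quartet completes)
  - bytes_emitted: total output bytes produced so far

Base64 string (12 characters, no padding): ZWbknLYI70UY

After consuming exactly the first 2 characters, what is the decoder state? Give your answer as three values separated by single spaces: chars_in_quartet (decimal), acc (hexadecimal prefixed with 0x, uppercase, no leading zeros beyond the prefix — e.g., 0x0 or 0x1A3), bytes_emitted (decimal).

After char 0 ('Z'=25): chars_in_quartet=1 acc=0x19 bytes_emitted=0
After char 1 ('W'=22): chars_in_quartet=2 acc=0x656 bytes_emitted=0

Answer: 2 0x656 0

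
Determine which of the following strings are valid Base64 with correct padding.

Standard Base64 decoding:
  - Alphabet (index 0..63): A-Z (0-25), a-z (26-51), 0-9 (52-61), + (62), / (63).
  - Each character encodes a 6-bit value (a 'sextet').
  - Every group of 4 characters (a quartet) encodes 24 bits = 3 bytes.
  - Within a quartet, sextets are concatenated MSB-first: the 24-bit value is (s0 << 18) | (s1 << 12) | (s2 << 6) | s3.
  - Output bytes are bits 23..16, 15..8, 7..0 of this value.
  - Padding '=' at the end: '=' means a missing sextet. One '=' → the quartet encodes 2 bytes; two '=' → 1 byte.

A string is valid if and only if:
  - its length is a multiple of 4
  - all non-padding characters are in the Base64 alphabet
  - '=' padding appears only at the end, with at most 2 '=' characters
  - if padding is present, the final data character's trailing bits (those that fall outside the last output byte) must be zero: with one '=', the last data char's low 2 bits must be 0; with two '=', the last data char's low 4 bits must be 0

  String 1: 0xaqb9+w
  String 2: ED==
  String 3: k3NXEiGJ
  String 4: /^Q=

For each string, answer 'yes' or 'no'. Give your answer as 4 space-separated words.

String 1: '0xaqb9+w' → valid
String 2: 'ED==' → invalid (bad trailing bits)
String 3: 'k3NXEiGJ' → valid
String 4: '/^Q=' → invalid (bad char(s): ['^'])

Answer: yes no yes no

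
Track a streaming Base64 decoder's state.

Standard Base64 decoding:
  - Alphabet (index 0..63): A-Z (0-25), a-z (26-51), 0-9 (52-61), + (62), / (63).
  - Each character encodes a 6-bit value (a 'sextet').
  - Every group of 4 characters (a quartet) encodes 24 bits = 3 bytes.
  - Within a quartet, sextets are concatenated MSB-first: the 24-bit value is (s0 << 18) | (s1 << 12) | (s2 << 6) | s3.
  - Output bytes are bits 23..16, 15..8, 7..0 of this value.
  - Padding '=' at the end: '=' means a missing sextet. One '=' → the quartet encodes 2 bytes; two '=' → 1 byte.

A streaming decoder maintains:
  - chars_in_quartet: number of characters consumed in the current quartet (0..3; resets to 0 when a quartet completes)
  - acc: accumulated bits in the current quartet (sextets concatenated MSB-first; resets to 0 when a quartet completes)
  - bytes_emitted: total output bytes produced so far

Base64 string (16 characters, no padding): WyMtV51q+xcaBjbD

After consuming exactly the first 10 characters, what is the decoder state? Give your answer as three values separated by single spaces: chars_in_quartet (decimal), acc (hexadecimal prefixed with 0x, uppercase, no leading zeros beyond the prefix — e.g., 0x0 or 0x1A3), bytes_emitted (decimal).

After char 0 ('W'=22): chars_in_quartet=1 acc=0x16 bytes_emitted=0
After char 1 ('y'=50): chars_in_quartet=2 acc=0x5B2 bytes_emitted=0
After char 2 ('M'=12): chars_in_quartet=3 acc=0x16C8C bytes_emitted=0
After char 3 ('t'=45): chars_in_quartet=4 acc=0x5B232D -> emit 5B 23 2D, reset; bytes_emitted=3
After char 4 ('V'=21): chars_in_quartet=1 acc=0x15 bytes_emitted=3
After char 5 ('5'=57): chars_in_quartet=2 acc=0x579 bytes_emitted=3
After char 6 ('1'=53): chars_in_quartet=3 acc=0x15E75 bytes_emitted=3
After char 7 ('q'=42): chars_in_quartet=4 acc=0x579D6A -> emit 57 9D 6A, reset; bytes_emitted=6
After char 8 ('+'=62): chars_in_quartet=1 acc=0x3E bytes_emitted=6
After char 9 ('x'=49): chars_in_quartet=2 acc=0xFB1 bytes_emitted=6

Answer: 2 0xFB1 6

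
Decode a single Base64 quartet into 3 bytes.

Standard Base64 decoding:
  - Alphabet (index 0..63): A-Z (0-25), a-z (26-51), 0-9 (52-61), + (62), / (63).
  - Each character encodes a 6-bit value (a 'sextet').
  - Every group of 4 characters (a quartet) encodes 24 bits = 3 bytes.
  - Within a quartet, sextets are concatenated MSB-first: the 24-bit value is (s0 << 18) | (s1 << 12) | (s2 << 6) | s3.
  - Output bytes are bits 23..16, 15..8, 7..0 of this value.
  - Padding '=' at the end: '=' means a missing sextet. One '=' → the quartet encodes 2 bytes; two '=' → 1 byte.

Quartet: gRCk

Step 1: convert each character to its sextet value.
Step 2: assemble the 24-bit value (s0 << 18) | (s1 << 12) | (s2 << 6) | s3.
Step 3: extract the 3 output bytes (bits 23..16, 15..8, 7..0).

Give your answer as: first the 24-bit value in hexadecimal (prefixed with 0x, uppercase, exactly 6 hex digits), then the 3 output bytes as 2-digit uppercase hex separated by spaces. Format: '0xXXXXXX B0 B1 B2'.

Answer: 0x8110A4 81 10 A4

Derivation:
Sextets: g=32, R=17, C=2, k=36
24-bit: (32<<18) | (17<<12) | (2<<6) | 36
      = 0x800000 | 0x011000 | 0x000080 | 0x000024
      = 0x8110A4
Bytes: (v>>16)&0xFF=81, (v>>8)&0xFF=10, v&0xFF=A4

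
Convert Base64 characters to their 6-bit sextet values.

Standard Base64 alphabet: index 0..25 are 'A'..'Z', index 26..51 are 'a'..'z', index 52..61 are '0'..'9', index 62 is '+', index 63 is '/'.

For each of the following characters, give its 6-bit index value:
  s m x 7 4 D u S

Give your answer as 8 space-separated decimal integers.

's': a..z range, 26 + ord('s') − ord('a') = 44
'm': a..z range, 26 + ord('m') − ord('a') = 38
'x': a..z range, 26 + ord('x') − ord('a') = 49
'7': 0..9 range, 52 + ord('7') − ord('0') = 59
'4': 0..9 range, 52 + ord('4') − ord('0') = 56
'D': A..Z range, ord('D') − ord('A') = 3
'u': a..z range, 26 + ord('u') − ord('a') = 46
'S': A..Z range, ord('S') − ord('A') = 18

Answer: 44 38 49 59 56 3 46 18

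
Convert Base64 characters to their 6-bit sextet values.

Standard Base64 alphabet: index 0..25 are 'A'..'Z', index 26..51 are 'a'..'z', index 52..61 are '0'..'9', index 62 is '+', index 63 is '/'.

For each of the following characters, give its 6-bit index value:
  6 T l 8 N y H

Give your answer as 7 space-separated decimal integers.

'6': 0..9 range, 52 + ord('6') − ord('0') = 58
'T': A..Z range, ord('T') − ord('A') = 19
'l': a..z range, 26 + ord('l') − ord('a') = 37
'8': 0..9 range, 52 + ord('8') − ord('0') = 60
'N': A..Z range, ord('N') − ord('A') = 13
'y': a..z range, 26 + ord('y') − ord('a') = 50
'H': A..Z range, ord('H') − ord('A') = 7

Answer: 58 19 37 60 13 50 7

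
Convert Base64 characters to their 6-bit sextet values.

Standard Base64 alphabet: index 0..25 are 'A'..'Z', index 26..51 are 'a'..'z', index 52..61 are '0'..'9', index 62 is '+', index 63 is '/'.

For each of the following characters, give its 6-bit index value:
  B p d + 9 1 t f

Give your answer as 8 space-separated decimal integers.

Answer: 1 41 29 62 61 53 45 31

Derivation:
'B': A..Z range, ord('B') − ord('A') = 1
'p': a..z range, 26 + ord('p') − ord('a') = 41
'd': a..z range, 26 + ord('d') − ord('a') = 29
'+': index 62
'9': 0..9 range, 52 + ord('9') − ord('0') = 61
'1': 0..9 range, 52 + ord('1') − ord('0') = 53
't': a..z range, 26 + ord('t') − ord('a') = 45
'f': a..z range, 26 + ord('f') − ord('a') = 31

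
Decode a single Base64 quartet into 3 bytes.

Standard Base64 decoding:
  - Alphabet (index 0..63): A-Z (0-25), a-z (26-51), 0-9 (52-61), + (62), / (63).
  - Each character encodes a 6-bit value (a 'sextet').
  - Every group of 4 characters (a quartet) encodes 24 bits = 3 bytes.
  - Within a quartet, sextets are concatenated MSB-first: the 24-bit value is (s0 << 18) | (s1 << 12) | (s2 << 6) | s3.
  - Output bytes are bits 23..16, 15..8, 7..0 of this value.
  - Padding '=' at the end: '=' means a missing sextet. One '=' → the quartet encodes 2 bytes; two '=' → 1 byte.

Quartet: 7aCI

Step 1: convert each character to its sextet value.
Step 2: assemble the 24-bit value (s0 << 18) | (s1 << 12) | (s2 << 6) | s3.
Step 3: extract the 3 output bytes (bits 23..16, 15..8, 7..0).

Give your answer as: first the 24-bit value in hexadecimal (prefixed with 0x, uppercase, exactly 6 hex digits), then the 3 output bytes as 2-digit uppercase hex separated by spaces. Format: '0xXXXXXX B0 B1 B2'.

Answer: 0xEDA088 ED A0 88

Derivation:
Sextets: 7=59, a=26, C=2, I=8
24-bit: (59<<18) | (26<<12) | (2<<6) | 8
      = 0xEC0000 | 0x01A000 | 0x000080 | 0x000008
      = 0xEDA088
Bytes: (v>>16)&0xFF=ED, (v>>8)&0xFF=A0, v&0xFF=88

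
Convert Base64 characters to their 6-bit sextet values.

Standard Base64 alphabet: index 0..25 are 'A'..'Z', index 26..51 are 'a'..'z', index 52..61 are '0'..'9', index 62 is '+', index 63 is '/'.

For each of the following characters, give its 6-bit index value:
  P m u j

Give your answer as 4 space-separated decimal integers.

'P': A..Z range, ord('P') − ord('A') = 15
'm': a..z range, 26 + ord('m') − ord('a') = 38
'u': a..z range, 26 + ord('u') − ord('a') = 46
'j': a..z range, 26 + ord('j') − ord('a') = 35

Answer: 15 38 46 35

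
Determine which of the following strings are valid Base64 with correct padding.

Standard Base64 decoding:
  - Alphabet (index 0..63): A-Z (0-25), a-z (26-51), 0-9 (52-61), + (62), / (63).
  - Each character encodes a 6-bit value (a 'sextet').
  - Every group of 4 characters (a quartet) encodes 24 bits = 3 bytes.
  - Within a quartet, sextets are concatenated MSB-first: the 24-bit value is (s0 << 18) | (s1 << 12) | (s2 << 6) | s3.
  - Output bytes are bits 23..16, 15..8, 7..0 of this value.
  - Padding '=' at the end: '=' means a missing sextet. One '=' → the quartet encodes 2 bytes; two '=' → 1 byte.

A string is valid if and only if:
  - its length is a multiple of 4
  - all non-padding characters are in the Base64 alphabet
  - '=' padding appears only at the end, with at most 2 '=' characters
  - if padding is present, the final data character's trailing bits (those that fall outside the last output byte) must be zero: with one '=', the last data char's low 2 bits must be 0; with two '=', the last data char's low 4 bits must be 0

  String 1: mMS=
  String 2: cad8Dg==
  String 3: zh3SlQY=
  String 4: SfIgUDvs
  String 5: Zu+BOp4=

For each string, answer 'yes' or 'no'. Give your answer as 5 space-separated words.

Answer: no yes yes yes yes

Derivation:
String 1: 'mMS=' → invalid (bad trailing bits)
String 2: 'cad8Dg==' → valid
String 3: 'zh3SlQY=' → valid
String 4: 'SfIgUDvs' → valid
String 5: 'Zu+BOp4=' → valid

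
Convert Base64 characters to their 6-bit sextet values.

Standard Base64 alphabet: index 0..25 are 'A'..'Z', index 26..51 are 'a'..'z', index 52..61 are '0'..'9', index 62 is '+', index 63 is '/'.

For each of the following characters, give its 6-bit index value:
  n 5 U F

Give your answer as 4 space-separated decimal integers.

Answer: 39 57 20 5

Derivation:
'n': a..z range, 26 + ord('n') − ord('a') = 39
'5': 0..9 range, 52 + ord('5') − ord('0') = 57
'U': A..Z range, ord('U') − ord('A') = 20
'F': A..Z range, ord('F') − ord('A') = 5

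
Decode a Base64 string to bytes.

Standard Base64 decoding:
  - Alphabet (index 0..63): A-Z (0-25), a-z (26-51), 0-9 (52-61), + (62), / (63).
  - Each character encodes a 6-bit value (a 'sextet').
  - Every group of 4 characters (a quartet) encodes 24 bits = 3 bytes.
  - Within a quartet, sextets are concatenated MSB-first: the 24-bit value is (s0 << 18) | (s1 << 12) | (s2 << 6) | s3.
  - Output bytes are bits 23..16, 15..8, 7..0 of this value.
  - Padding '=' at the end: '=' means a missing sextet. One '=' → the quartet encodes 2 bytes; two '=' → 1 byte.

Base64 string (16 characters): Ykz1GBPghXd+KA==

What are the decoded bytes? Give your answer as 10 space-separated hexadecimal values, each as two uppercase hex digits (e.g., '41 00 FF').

After char 0 ('Y'=24): chars_in_quartet=1 acc=0x18 bytes_emitted=0
After char 1 ('k'=36): chars_in_quartet=2 acc=0x624 bytes_emitted=0
After char 2 ('z'=51): chars_in_quartet=3 acc=0x18933 bytes_emitted=0
After char 3 ('1'=53): chars_in_quartet=4 acc=0x624CF5 -> emit 62 4C F5, reset; bytes_emitted=3
After char 4 ('G'=6): chars_in_quartet=1 acc=0x6 bytes_emitted=3
After char 5 ('B'=1): chars_in_quartet=2 acc=0x181 bytes_emitted=3
After char 6 ('P'=15): chars_in_quartet=3 acc=0x604F bytes_emitted=3
After char 7 ('g'=32): chars_in_quartet=4 acc=0x1813E0 -> emit 18 13 E0, reset; bytes_emitted=6
After char 8 ('h'=33): chars_in_quartet=1 acc=0x21 bytes_emitted=6
After char 9 ('X'=23): chars_in_quartet=2 acc=0x857 bytes_emitted=6
After char 10 ('d'=29): chars_in_quartet=3 acc=0x215DD bytes_emitted=6
After char 11 ('+'=62): chars_in_quartet=4 acc=0x85777E -> emit 85 77 7E, reset; bytes_emitted=9
After char 12 ('K'=10): chars_in_quartet=1 acc=0xA bytes_emitted=9
After char 13 ('A'=0): chars_in_quartet=2 acc=0x280 bytes_emitted=9
Padding '==': partial quartet acc=0x280 -> emit 28; bytes_emitted=10

Answer: 62 4C F5 18 13 E0 85 77 7E 28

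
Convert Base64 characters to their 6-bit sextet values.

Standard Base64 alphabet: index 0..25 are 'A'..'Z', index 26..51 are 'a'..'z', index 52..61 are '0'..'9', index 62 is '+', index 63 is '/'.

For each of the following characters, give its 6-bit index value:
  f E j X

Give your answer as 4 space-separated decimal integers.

'f': a..z range, 26 + ord('f') − ord('a') = 31
'E': A..Z range, ord('E') − ord('A') = 4
'j': a..z range, 26 + ord('j') − ord('a') = 35
'X': A..Z range, ord('X') − ord('A') = 23

Answer: 31 4 35 23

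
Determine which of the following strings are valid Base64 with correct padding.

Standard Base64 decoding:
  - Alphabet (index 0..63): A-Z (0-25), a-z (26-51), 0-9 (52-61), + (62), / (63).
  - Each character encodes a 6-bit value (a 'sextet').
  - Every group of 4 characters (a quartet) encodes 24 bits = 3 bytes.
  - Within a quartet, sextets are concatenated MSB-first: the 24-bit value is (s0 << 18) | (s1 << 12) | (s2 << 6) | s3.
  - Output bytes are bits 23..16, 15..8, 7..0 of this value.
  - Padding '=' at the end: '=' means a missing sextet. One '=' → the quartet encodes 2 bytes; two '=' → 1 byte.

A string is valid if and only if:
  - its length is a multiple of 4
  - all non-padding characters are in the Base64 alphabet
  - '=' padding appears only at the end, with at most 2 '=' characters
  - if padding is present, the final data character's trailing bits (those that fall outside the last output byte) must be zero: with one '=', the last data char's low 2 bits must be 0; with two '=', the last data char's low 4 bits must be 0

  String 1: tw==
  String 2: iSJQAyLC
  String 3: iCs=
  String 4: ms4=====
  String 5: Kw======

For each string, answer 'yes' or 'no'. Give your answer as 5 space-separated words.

Answer: yes yes yes no no

Derivation:
String 1: 'tw==' → valid
String 2: 'iSJQAyLC' → valid
String 3: 'iCs=' → valid
String 4: 'ms4=====' → invalid (5 pad chars (max 2))
String 5: 'Kw======' → invalid (6 pad chars (max 2))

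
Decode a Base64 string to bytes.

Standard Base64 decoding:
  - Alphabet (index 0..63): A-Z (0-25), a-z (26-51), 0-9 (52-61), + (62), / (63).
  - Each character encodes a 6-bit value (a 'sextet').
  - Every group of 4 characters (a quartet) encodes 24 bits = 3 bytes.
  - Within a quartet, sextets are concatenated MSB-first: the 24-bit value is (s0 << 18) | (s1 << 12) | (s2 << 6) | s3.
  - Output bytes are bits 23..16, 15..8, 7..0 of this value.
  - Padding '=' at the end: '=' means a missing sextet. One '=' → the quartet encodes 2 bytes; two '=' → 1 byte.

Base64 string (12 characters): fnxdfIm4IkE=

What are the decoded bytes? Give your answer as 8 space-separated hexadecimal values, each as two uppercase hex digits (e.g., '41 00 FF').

After char 0 ('f'=31): chars_in_quartet=1 acc=0x1F bytes_emitted=0
After char 1 ('n'=39): chars_in_quartet=2 acc=0x7E7 bytes_emitted=0
After char 2 ('x'=49): chars_in_quartet=3 acc=0x1F9F1 bytes_emitted=0
After char 3 ('d'=29): chars_in_quartet=4 acc=0x7E7C5D -> emit 7E 7C 5D, reset; bytes_emitted=3
After char 4 ('f'=31): chars_in_quartet=1 acc=0x1F bytes_emitted=3
After char 5 ('I'=8): chars_in_quartet=2 acc=0x7C8 bytes_emitted=3
After char 6 ('m'=38): chars_in_quartet=3 acc=0x1F226 bytes_emitted=3
After char 7 ('4'=56): chars_in_quartet=4 acc=0x7C89B8 -> emit 7C 89 B8, reset; bytes_emitted=6
After char 8 ('I'=8): chars_in_quartet=1 acc=0x8 bytes_emitted=6
After char 9 ('k'=36): chars_in_quartet=2 acc=0x224 bytes_emitted=6
After char 10 ('E'=4): chars_in_quartet=3 acc=0x8904 bytes_emitted=6
Padding '=': partial quartet acc=0x8904 -> emit 22 41; bytes_emitted=8

Answer: 7E 7C 5D 7C 89 B8 22 41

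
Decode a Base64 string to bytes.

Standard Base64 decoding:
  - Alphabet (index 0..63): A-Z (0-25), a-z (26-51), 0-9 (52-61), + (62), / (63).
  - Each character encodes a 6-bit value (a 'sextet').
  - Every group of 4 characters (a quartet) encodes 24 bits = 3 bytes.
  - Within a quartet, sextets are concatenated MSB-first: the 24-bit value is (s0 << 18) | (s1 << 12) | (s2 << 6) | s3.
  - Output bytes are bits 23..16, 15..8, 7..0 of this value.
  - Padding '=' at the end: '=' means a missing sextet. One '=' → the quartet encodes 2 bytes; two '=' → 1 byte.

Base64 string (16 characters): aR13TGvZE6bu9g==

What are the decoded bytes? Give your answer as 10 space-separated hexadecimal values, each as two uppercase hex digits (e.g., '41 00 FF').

Answer: 69 1D 77 4C 6B D9 13 A6 EE F6

Derivation:
After char 0 ('a'=26): chars_in_quartet=1 acc=0x1A bytes_emitted=0
After char 1 ('R'=17): chars_in_quartet=2 acc=0x691 bytes_emitted=0
After char 2 ('1'=53): chars_in_quartet=3 acc=0x1A475 bytes_emitted=0
After char 3 ('3'=55): chars_in_quartet=4 acc=0x691D77 -> emit 69 1D 77, reset; bytes_emitted=3
After char 4 ('T'=19): chars_in_quartet=1 acc=0x13 bytes_emitted=3
After char 5 ('G'=6): chars_in_quartet=2 acc=0x4C6 bytes_emitted=3
After char 6 ('v'=47): chars_in_quartet=3 acc=0x131AF bytes_emitted=3
After char 7 ('Z'=25): chars_in_quartet=4 acc=0x4C6BD9 -> emit 4C 6B D9, reset; bytes_emitted=6
After char 8 ('E'=4): chars_in_quartet=1 acc=0x4 bytes_emitted=6
After char 9 ('6'=58): chars_in_quartet=2 acc=0x13A bytes_emitted=6
After char 10 ('b'=27): chars_in_quartet=3 acc=0x4E9B bytes_emitted=6
After char 11 ('u'=46): chars_in_quartet=4 acc=0x13A6EE -> emit 13 A6 EE, reset; bytes_emitted=9
After char 12 ('9'=61): chars_in_quartet=1 acc=0x3D bytes_emitted=9
After char 13 ('g'=32): chars_in_quartet=2 acc=0xF60 bytes_emitted=9
Padding '==': partial quartet acc=0xF60 -> emit F6; bytes_emitted=10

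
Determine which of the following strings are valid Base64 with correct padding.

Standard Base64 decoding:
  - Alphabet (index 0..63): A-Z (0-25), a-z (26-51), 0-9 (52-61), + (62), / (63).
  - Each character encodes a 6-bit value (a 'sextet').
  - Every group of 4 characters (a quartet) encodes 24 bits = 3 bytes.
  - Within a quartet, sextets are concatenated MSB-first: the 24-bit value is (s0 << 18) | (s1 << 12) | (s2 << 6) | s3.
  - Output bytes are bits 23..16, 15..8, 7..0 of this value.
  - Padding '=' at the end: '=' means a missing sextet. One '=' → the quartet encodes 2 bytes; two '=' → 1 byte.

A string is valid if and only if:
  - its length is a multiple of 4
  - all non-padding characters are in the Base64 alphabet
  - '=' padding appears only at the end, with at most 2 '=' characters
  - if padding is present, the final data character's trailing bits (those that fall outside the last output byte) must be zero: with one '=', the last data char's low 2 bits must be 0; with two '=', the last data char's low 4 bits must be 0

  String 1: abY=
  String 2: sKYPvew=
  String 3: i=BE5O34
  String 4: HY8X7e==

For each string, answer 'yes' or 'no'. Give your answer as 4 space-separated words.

Answer: yes yes no no

Derivation:
String 1: 'abY=' → valid
String 2: 'sKYPvew=' → valid
String 3: 'i=BE5O34' → invalid (bad char(s): ['=']; '=' in middle)
String 4: 'HY8X7e==' → invalid (bad trailing bits)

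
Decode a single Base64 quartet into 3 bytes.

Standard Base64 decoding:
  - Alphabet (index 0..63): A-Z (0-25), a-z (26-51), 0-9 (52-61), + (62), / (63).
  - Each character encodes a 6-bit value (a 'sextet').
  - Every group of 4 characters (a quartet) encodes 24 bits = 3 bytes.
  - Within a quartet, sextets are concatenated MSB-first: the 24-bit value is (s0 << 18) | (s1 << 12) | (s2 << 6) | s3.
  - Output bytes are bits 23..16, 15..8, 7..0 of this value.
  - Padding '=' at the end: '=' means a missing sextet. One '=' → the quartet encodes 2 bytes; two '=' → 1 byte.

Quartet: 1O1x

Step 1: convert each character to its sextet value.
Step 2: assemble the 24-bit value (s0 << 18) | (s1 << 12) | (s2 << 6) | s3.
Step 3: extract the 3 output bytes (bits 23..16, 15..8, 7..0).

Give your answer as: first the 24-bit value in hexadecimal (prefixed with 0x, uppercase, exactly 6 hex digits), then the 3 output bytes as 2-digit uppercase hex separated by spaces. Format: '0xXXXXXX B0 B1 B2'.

Answer: 0xD4ED71 D4 ED 71

Derivation:
Sextets: 1=53, O=14, 1=53, x=49
24-bit: (53<<18) | (14<<12) | (53<<6) | 49
      = 0xD40000 | 0x00E000 | 0x000D40 | 0x000031
      = 0xD4ED71
Bytes: (v>>16)&0xFF=D4, (v>>8)&0xFF=ED, v&0xFF=71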